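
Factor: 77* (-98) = - 2^1*7^3*11^1 = -7546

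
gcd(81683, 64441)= 1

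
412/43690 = 206/21845 = 0.01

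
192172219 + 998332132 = 1190504351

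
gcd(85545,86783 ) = 1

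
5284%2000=1284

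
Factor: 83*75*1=3^1*5^2*83^1 = 6225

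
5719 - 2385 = 3334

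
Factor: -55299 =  - 3^1*18433^1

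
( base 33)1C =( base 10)45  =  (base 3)1200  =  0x2D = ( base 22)21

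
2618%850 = 68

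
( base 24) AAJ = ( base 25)9fj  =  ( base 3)22020221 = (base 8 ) 13603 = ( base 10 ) 6019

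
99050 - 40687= 58363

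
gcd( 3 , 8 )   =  1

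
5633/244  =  23  +  21/244 =23.09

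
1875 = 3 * 625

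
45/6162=15/2054 = 0.01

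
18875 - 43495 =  - 24620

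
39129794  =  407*96142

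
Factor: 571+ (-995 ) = - 2^3 * 53^1 = - 424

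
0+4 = 4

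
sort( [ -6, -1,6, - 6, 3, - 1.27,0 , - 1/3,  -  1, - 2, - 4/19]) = [ - 6, - 6, - 2,-1.27, - 1,- 1, -1/3, - 4/19,0, 3, 6 ]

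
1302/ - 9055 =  - 1302/9055=- 0.14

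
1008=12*84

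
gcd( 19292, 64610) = 182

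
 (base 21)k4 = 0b110101000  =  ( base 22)J6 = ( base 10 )424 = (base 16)1A8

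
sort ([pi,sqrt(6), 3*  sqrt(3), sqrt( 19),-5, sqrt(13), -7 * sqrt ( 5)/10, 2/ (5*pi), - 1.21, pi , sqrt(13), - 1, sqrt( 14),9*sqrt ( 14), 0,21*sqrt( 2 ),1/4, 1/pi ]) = [ - 5, - 7*sqrt (5)/10, - 1.21,- 1, 0, 2/( 5*pi), 1/4, 1/pi,  sqrt( 6),pi, pi,sqrt( 13), sqrt( 13), sqrt( 14), sqrt (19),  3*sqrt(3), 21*sqrt( 2), 9 * sqrt( 14)]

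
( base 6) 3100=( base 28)oc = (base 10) 684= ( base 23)16h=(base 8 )1254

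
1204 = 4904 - 3700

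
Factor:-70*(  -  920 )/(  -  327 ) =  - 64400/327 = - 2^4*3^ ( - 1 )*5^2*7^1*23^1*109^ ( - 1 ) 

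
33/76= 33/76 = 0.43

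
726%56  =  54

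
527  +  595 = 1122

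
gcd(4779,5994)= 81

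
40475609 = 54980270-14504661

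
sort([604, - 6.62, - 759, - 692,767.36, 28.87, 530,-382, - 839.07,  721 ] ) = [ - 839.07,-759, - 692, - 382, - 6.62,  28.87, 530,604, 721, 767.36 ] 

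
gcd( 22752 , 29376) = 288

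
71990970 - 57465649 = 14525321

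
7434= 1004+6430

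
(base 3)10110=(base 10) 93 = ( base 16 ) 5d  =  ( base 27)3C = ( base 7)162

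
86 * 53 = 4558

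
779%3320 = 779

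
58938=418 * 141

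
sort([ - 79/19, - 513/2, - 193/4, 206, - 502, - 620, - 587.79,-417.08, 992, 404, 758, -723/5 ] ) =[ - 620, - 587.79, - 502, - 417.08, - 513/2  , - 723/5, - 193/4, - 79/19, 206, 404, 758, 992]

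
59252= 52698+6554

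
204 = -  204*( - 1) 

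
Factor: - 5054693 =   -  7^2*43^1 * 2399^1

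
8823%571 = 258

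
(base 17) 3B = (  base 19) 35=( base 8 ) 76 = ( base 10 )62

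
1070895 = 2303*465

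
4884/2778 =814/463 = 1.76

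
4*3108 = 12432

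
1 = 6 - 5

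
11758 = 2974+8784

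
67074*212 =14219688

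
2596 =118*22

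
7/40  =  7/40=0.17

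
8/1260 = 2/315= 0.01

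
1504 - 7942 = -6438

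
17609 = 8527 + 9082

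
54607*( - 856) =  -46743592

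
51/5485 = 51/5485 =0.01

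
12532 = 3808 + 8724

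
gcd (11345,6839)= 1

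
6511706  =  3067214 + 3444492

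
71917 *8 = 575336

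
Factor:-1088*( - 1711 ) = 1861568=   2^6*17^1*29^1 * 59^1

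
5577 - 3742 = 1835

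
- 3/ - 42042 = 1/14014 =0.00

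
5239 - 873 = 4366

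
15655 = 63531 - 47876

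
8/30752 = 1/3844 = 0.00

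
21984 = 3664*6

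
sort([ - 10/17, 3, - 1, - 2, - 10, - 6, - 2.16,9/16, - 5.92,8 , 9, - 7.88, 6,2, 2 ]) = [ - 10, - 7.88, - 6 ,-5.92, - 2.16, - 2, - 1, - 10/17, 9/16, 2 , 2, 3, 6,8,9]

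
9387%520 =27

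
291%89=24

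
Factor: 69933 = 3^1 * 23311^1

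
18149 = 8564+9585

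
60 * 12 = 720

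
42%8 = 2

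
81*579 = 46899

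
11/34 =11/34 = 0.32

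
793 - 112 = 681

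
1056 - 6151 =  - 5095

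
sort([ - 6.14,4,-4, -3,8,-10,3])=[ - 10, - 6.14, - 4, - 3, 3,  4, 8 ]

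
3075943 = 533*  5771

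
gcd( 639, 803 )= 1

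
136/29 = 136/29 = 4.69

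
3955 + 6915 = 10870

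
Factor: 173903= 23^1 * 7561^1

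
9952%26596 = 9952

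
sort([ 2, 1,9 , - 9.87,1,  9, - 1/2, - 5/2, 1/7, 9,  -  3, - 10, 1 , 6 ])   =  [ - 10, - 9.87 , - 3, - 5/2, - 1/2,1/7, 1, 1, 1, 2, 6, 9, 9,  9 ]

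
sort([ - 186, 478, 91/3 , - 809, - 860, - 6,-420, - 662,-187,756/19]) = [ - 860, - 809, - 662,  -  420, - 187, - 186, - 6,91/3,  756/19, 478]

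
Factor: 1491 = 3^1*7^1*71^1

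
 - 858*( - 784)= 672672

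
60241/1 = 60241 =60241.00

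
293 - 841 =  - 548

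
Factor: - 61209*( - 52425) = 3^5*5^2*233^1*2267^1= 3208881825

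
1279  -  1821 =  - 542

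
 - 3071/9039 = - 3071/9039 = -0.34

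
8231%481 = 54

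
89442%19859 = 10006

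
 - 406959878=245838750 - 652798628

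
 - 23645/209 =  - 114 + 181/209  =  - 113.13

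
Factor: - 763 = -7^1*109^1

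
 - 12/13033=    - 1 + 13021/13033 = -0.00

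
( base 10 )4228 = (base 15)13bd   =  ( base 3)12210121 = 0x1084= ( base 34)3MC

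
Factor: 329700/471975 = 2^2*29^(-1)* 31^( - 1)*157^1 =628/899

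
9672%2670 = 1662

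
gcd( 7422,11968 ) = 2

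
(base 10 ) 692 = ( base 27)ph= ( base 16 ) 2b4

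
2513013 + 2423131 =4936144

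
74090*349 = 25857410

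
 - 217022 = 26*( - 8347 )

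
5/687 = 5/687=0.01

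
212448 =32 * 6639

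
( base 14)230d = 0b1011111001001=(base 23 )bbh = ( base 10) 6089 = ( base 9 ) 8315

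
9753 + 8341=18094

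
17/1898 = 17/1898= 0.01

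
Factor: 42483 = 3^1*7^2*17^2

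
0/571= 0=0.00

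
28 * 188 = 5264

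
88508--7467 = 95975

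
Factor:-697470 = - 2^1* 3^1*5^1*67^1*347^1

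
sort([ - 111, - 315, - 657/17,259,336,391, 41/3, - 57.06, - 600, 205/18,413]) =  [-600, - 315, - 111, - 57.06, - 657/17, 205/18,41/3,259 , 336,  391, 413 ]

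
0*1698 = 0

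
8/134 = 4/67 = 0.06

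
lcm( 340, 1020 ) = 1020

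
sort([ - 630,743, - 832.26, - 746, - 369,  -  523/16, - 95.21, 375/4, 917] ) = [ - 832.26, - 746, - 630, - 369,-95.21,-523/16, 375/4, 743,917]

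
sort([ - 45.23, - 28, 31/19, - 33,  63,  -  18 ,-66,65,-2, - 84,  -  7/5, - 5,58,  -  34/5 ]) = [ - 84, - 66 , - 45.23,- 33 , - 28, - 18,  -  34/5, -5, - 2, - 7/5, 31/19,  58,63, 65 ]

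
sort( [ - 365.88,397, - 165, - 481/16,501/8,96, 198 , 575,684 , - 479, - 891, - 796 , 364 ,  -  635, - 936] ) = [ - 936, - 891,-796,-635, - 479, - 365.88, - 165, - 481/16,  501/8,96, 198,364,397, 575,684 ] 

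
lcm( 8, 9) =72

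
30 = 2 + 28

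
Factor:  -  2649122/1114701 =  - 2^1 *3^( - 1)* 7^( - 1)*7583^ (-1)*189223^1 = -378446/159243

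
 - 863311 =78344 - 941655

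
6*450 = 2700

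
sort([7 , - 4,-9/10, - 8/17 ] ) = [ - 4,-9/10,-8/17, 7 ] 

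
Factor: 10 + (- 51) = - 41^1 =-41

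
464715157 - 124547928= 340167229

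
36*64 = 2304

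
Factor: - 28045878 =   -  2^1*3^1*7^1*23^1*29033^1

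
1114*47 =52358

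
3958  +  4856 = 8814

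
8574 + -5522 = 3052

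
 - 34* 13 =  - 442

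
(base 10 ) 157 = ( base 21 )7A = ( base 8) 235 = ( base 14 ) B3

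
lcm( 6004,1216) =96064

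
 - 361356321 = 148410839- 509767160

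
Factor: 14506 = 2^1*7253^1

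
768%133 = 103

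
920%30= 20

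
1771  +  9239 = 11010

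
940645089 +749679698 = 1690324787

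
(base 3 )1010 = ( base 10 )30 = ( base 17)1D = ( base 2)11110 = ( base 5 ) 110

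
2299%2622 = 2299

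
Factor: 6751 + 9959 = 16710 = 2^1* 3^1*5^1*557^1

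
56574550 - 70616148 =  - 14041598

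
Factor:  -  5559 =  - 3^1*17^1*109^1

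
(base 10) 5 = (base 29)5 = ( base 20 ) 5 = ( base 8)5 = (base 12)5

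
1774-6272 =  - 4498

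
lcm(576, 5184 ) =5184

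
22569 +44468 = 67037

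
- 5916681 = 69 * (-85749)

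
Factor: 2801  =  2801^1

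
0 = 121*0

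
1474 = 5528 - 4054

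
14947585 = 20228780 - 5281195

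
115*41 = 4715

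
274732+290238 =564970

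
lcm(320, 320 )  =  320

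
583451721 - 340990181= 242461540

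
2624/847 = 2624/847  =  3.10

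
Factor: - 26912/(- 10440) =2^2*3^( - 2)*5^ ( - 1 )*29^1 = 116/45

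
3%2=1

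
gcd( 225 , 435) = 15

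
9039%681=186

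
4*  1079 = 4316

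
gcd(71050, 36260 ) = 490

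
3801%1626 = 549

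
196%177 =19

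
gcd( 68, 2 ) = 2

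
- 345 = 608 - 953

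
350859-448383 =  - 97524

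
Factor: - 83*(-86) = 7138 = 2^1 *43^1*83^1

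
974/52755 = 974/52755 =0.02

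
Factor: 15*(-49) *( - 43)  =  31605 = 3^1*5^1*7^2*43^1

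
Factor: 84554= 2^1*  67^1*631^1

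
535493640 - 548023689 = -12530049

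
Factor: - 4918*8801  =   - 43283318 = - 2^1*13^1 * 677^1*2459^1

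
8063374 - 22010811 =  - 13947437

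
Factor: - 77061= - 3^1*17^1*1511^1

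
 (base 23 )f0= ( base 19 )i3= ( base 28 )C9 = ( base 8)531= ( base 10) 345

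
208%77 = 54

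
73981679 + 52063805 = 126045484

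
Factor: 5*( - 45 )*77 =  - 17325 = - 3^2*5^2*7^1 *11^1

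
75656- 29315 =46341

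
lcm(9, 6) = 18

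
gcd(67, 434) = 1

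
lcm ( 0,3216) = 0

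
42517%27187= 15330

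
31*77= 2387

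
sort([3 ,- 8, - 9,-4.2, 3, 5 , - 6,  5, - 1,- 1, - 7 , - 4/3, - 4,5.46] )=[ - 9, - 8, - 7, - 6, - 4.2 , - 4, - 4/3, - 1, - 1,3 , 3,  5,5,5.46] 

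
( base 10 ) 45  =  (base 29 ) 1g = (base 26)1j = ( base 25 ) 1K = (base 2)101101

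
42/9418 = 21/4709  =  0.00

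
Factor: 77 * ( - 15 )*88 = -101640 = - 2^3*3^1*5^1*7^1*11^2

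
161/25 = 161/25 = 6.44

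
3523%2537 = 986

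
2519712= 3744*673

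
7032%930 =522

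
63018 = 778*81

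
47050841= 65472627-18421786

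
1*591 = 591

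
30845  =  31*995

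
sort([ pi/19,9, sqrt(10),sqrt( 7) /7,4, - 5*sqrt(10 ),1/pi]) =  [ - 5*sqrt (10 ),pi/19,1/pi,  sqrt(7) /7,sqrt(10 ), 4, 9]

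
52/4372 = 13/1093 = 0.01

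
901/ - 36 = -901/36 =- 25.03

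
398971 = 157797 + 241174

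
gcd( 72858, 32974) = 2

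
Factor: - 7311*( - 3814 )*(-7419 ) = - 2^1*3^2*1907^1*2437^1*2473^1 = - 206872538526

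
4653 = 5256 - 603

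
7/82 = 7/82 = 0.09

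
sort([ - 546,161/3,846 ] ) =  [ - 546, 161/3,846]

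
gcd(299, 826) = 1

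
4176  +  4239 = 8415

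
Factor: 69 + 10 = 79  =  79^1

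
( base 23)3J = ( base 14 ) 64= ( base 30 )2S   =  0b1011000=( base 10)88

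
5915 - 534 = 5381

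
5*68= 340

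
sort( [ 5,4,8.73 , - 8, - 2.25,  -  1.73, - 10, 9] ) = [ - 10, - 8,-2.25, - 1.73,4,5,8.73, 9 ]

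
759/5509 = 759/5509 = 0.14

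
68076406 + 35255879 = 103332285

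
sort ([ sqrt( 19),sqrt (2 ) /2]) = [sqrt( 2 )/2, sqrt( 19)]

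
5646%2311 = 1024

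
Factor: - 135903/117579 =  - 89/77 = - 7^(  -  1 )*11^( - 1)*89^1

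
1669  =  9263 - 7594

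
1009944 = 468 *2158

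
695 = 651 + 44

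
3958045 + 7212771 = 11170816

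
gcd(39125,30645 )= 5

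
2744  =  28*98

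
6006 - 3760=2246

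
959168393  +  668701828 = 1627870221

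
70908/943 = 75 + 183/943 = 75.19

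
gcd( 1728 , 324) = 108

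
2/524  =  1/262 = 0.00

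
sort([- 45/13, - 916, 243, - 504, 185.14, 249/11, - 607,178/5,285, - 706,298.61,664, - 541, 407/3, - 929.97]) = [ - 929.97, - 916,-706,  -  607,-541,  -  504, - 45/13, 249/11, 178/5 , 407/3,185.14, 243, 285,298.61,664] 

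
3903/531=7 + 62/177=7.35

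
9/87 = 3/29 = 0.10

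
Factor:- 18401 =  - 18401^1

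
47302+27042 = 74344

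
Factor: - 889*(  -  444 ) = 394716 =2^2*3^1*7^1*37^1*127^1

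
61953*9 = 557577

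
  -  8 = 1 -9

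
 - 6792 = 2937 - 9729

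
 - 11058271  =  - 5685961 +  - 5372310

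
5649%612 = 141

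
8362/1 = 8362 = 8362.00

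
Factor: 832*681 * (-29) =-2^6*3^1*13^1*29^1*227^1 = -16431168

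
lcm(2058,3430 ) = 10290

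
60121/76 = 791 + 5/76  =  791.07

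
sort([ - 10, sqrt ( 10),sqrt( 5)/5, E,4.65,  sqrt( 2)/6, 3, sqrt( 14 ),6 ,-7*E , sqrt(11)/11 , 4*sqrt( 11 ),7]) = [-7*E,  -  10,  sqrt(2)/6,sqrt(11)/11, sqrt(5 ) /5 , E, 3, sqrt( 10) , sqrt( 14),  4.65,6,7, 4*sqrt( 11)]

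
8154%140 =34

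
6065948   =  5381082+684866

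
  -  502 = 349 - 851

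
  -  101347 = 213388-314735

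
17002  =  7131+9871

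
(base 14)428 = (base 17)2E4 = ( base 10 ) 820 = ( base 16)334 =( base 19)253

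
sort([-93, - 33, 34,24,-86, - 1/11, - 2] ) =[ - 93,- 86, - 33,-2, - 1/11, 24, 34]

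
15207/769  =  19 + 596/769 = 19.78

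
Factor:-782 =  -2^1 * 17^1 * 23^1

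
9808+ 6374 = 16182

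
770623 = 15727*49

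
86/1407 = 86/1407 = 0.06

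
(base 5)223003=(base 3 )101210210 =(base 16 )1EC6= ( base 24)DG6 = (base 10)7878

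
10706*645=6905370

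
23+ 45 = 68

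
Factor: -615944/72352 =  - 2^( - 2 )*19^( - 1)*647^1 = - 647/76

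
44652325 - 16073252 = 28579073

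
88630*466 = 41301580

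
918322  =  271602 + 646720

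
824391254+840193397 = 1664584651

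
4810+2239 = 7049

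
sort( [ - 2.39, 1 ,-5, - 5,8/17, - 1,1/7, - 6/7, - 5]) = [ - 5, - 5, - 5 , - 2.39, - 1, - 6/7,1/7, 8/17,1]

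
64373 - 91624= - 27251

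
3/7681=3/7681 = 0.00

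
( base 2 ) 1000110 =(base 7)130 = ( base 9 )77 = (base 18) 3g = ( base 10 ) 70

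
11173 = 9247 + 1926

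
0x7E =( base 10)126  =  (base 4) 1332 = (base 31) 42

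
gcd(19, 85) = 1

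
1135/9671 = 1135/9671= 0.12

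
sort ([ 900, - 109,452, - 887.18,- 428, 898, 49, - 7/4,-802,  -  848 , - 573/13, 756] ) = [ - 887.18, - 848, - 802, - 428,  -  109, - 573/13,-7/4, 49, 452, 756, 898,900]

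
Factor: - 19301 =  - 19301^1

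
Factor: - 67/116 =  - 2^( - 2 )*29^ ( - 1 )*67^1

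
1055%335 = 50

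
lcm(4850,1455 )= 14550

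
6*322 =1932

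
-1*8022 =- 8022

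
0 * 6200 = 0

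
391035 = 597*655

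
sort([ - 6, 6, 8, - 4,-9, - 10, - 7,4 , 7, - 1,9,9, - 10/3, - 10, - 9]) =[ - 10, - 10, - 9, - 9, - 7, - 6, - 4, - 10/3, - 1, 4, 6, 7 , 8, 9,9 ] 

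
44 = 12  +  32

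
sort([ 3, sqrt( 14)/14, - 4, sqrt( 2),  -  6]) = [ - 6, - 4, sqrt( 14 )/14, sqrt(2),3] 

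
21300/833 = 21300/833  =  25.57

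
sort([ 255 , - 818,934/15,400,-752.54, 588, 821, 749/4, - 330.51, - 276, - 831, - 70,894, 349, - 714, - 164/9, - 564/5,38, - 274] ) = [ - 831, - 818, - 752.54, - 714 , - 330.51, - 276, - 274, - 564/5,- 70, - 164/9, 38, 934/15 , 749/4, 255, 349 , 400,588,821, 894]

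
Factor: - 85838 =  - 2^1*167^1*257^1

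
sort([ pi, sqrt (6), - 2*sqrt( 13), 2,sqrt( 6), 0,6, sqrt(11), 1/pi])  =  [ - 2*sqrt ( 13),  0 , 1/pi, 2, sqrt( 6), sqrt(6 ),pi,sqrt( 11 ),6 ]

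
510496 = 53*9632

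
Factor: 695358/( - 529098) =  - 711/541   =  - 3^2*79^1*541^( - 1 ) 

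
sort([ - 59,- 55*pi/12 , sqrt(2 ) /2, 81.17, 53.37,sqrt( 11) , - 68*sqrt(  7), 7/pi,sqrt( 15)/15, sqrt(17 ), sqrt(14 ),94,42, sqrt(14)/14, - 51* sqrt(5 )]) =[ - 68*sqrt(7), - 51*sqrt (5), - 59, - 55*pi/12,sqrt(15 )/15,sqrt( 14) /14,sqrt( 2 )/2, 7/pi, sqrt(11), sqrt(14 ), sqrt(  17) , 42,53.37, 81.17, 94] 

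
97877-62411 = 35466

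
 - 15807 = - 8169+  - 7638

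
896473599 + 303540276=1200013875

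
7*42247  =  295729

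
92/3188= 23/797 = 0.03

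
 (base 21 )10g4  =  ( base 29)bc2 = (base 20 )1401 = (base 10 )9601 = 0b10010110000001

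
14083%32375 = 14083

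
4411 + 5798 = 10209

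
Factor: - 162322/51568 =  - 277/88 = - 2^( - 3 )*11^( - 1)*277^1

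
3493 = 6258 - 2765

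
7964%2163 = 1475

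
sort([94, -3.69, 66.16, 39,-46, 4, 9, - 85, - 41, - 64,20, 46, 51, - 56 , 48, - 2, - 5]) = [-85, - 64, -56,-46, - 41,-5, - 3.69, - 2, 4, 9, 20, 39, 46, 48,51,66.16,94 ]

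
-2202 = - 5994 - -3792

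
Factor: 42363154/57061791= 2^1*3^( - 2)*41^ ( - 1)*59^(  -  1)*2621^( - 1)*21181577^1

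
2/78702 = 1/39351 = 0.00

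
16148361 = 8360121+7788240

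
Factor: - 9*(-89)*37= 3^2* 37^1*89^1  =  29637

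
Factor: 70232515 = 5^1*31^1*109^1 * 4157^1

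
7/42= 1/6 = 0.17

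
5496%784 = 8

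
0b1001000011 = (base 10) 579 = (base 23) 124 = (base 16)243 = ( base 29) JS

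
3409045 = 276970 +3132075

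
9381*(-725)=-6801225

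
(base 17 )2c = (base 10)46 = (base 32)1e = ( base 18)2A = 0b101110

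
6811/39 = 6811/39 =174.64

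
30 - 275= - 245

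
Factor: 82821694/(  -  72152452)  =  - 41410847/36076226 = - 2^( - 1)*43^ ( - 1)*419491^( - 1)*41410847^1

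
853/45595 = 853/45595 = 0.02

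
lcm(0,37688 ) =0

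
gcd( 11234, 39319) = 5617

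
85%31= 23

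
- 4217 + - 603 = -4820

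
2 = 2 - 0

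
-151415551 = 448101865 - 599517416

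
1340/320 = 67/16=4.19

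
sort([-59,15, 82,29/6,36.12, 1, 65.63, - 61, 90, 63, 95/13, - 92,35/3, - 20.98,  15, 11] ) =[-92, - 61, - 59 ,-20.98,1,29/6  ,  95/13, 11,35/3,15,15 , 36.12,63,65.63 , 82,90 ]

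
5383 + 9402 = 14785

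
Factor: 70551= 3^4*13^1*67^1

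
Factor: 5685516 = 2^2*3^2*157931^1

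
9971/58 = 171 + 53/58 = 171.91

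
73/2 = 36 + 1/2 = 36.50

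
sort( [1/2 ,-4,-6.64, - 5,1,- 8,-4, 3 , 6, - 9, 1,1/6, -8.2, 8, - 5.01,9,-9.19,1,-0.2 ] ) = [ - 9.19,-9,- 8.2, - 8,-6.64,-5.01,-5, - 4,-4, - 0.2,1/6,1/2 , 1,1,1,3,6,8,9 ]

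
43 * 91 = 3913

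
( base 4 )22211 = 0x2A5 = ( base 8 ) 1245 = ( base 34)jv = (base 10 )677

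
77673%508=457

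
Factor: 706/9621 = 2^1*3^(-2 )*353^1*1069^ ( - 1 ) 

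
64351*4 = 257404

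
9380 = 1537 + 7843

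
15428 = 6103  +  9325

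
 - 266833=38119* (- 7)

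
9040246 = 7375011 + 1665235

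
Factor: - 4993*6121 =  - 30562153= - 4993^1*6121^1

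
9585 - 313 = 9272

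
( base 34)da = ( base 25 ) i2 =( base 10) 452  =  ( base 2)111000100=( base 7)1214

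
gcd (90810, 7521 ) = 3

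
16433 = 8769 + 7664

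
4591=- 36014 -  - 40605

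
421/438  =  421/438=0.96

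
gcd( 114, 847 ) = 1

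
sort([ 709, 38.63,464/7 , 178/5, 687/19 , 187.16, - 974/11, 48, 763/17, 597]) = [ - 974/11,  178/5,687/19,38.63, 763/17, 48,464/7, 187.16, 597, 709 ]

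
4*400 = 1600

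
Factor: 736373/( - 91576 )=-2^(-3 )*11^1*11447^(-1)*66943^1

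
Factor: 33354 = 2^1*3^2 * 17^1 * 109^1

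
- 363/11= - 33= -  33.00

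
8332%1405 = 1307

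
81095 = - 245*(-331)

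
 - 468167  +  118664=-349503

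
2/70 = 1/35 = 0.03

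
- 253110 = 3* ( - 84370 ) 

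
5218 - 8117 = -2899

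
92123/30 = 3070 + 23/30  =  3070.77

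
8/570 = 4/285= 0.01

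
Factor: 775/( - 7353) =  - 3^( - 2 ) * 5^2*19^( - 1) * 31^1 * 43^( - 1) 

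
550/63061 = 550/63061 =0.01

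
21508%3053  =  137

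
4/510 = 2/255  =  0.01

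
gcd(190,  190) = 190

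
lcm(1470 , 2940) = 2940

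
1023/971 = 1 + 52/971 = 1.05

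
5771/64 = 5771/64 = 90.17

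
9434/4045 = 2 + 1344/4045 = 2.33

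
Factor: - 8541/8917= - 3^2*13^1*37^(-1 )*73^1*241^(-1 )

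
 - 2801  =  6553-9354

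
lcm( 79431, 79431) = 79431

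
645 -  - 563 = 1208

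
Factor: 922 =2^1 * 461^1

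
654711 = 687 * 953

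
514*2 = 1028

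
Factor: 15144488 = 2^3*23^1* 82307^1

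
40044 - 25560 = 14484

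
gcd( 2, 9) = 1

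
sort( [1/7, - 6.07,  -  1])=[  -  6.07, - 1, 1/7]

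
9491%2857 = 920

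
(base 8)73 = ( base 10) 59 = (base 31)1S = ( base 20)2j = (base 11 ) 54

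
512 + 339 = 851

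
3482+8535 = 12017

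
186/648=31/108 = 0.29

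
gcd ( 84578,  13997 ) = 1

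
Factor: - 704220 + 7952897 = 7248677  =  41^1* 176797^1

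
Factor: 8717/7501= 13^(  -  1)*23^1 *379^1 * 577^(- 1 )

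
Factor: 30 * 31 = 2^1*3^1*5^1*31^1=930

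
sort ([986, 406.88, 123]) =[ 123, 406.88,986 ] 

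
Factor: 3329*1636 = 2^2*409^1*3329^1 = 5446244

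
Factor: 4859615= 5^1*101^1*9623^1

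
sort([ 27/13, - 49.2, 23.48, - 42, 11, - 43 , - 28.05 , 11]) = [ - 49.2, - 43, - 42, - 28.05,  27/13,11,11,23.48] 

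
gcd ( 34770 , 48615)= 15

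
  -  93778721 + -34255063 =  - 128033784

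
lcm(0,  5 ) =0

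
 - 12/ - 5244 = 1/437 = 0.00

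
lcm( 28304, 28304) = 28304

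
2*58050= 116100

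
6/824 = 3/412 = 0.01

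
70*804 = 56280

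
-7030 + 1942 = -5088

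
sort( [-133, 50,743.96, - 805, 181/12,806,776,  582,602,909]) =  [-805,-133,181/12, 50,582,602,743.96,776,806,909] 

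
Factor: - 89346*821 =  - 2^1*3^1 *821^1*14891^1 = - 73353066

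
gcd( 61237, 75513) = 1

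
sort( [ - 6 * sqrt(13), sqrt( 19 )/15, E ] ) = [-6* sqrt(13 ), sqrt( 19 )/15, E ] 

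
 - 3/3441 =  - 1+1146/1147  =  - 0.00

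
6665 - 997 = 5668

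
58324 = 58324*1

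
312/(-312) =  - 1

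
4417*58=256186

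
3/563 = 3/563 = 0.01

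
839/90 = 839/90 = 9.32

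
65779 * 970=63805630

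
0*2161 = 0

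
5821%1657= 850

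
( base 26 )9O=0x102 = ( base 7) 516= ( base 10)258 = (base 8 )402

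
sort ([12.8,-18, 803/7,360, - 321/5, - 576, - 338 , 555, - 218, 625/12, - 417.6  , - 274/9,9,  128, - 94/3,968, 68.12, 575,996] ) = [ - 576, - 417.6, - 338,-218, - 321/5,-94/3, - 274/9,-18 , 9,12.8,625/12,68.12,803/7, 128,360,  555,575,968, 996 ] 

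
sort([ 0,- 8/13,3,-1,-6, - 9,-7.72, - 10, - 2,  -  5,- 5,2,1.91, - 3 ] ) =[-10, - 9,-7.72,- 6, - 5 , - 5  , - 3,  -  2, - 1 , - 8/13,0, 1.91,2,3]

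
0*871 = 0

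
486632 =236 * 2062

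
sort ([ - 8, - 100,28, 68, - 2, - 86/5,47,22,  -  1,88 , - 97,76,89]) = [ - 100,- 97, - 86/5 , - 8,  -  2, - 1,22,28,  47,68 , 76,88, 89 ]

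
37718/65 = 37718/65  =  580.28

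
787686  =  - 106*( - 7431)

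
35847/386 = 35847/386 = 92.87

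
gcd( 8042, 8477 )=1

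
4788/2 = 2394 = 2394.00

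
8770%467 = 364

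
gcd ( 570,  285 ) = 285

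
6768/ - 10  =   - 3384/5  =  - 676.80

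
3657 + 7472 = 11129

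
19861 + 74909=94770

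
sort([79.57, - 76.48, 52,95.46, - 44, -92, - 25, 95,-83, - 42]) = [ - 92, - 83 , - 76.48,-44,-42, - 25,52,79.57,95,95.46]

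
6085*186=1131810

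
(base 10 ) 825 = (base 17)2E9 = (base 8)1471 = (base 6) 3453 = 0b1100111001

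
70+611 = 681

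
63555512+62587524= 126143036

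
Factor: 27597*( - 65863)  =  - 1817621211 =- 3^1*7^1*97^2*9199^1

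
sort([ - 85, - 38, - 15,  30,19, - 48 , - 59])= [-85, - 59, - 48, - 38, - 15 , 19,30] 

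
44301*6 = 265806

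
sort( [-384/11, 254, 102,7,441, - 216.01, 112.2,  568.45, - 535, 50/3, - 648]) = [ - 648 ,  -  535, - 216.01, - 384/11,  7,50/3,102,112.2, 254, 441, 568.45] 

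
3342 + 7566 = 10908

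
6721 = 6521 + 200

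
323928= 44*7362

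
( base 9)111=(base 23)3m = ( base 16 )5B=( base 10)91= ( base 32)2r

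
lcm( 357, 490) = 24990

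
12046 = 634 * 19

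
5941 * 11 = 65351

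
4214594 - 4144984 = 69610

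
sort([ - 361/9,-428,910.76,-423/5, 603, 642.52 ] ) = [ -428,-423/5 ,-361/9, 603, 642.52,910.76 ]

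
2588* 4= 10352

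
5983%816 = 271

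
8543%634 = 301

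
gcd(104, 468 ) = 52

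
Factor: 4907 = 7^1*701^1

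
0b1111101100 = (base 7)2633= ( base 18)31E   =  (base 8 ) 1754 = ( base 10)1004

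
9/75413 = 9/75413=0.00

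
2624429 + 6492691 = 9117120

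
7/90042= 7/90042 = 0.00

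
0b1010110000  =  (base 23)16l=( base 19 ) 1h4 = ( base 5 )10223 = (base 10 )688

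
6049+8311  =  14360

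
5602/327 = 17+ 43/327 =17.13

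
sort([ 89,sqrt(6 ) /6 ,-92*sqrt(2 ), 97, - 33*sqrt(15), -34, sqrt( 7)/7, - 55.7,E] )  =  [ - 92 * sqrt (2),-33 * sqrt( 15), -55.7,  -  34,sqrt( 7)/7, sqrt (6)/6 , E, 89, 97 ] 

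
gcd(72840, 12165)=15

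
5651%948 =911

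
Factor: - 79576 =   -  2^3 * 7^3*29^1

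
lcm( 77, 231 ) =231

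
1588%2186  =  1588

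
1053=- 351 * (  -  3) 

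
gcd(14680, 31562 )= 734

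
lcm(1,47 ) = 47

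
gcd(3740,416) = 4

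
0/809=0 = 0.00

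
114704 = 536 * 214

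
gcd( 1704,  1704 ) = 1704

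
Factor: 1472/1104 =4/3=2^2*3^( - 1 ) 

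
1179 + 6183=7362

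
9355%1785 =430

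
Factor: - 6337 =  - 6337^1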